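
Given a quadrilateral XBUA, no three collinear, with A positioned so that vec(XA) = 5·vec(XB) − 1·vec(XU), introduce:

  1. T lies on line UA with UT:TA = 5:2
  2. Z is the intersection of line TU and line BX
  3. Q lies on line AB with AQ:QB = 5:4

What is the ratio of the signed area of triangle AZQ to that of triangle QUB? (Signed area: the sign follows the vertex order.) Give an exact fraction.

Assign X = (0, 0), B = (1, 0), U = (0, 1), A = (5, -1) — the answer is frame-independent, so this choice is without loss of generality.
1. T lies on line UA with UT:TA = 5:2 ⇒ T = (25/7, -3/7)
2. Z is the intersection of line TU and line BX ⇒ Z = (5/2, 0)
3. Q lies on line AB with AQ:QB = 5:4 ⇒ Q = (25/9, -4/9)
2·[AZQ] = 5/6, 2·[QUB] = 4/3
[AZQ]:[QUB] = 5/6:4/3 = 5/8

[AZQ]:[QUB] = 5/8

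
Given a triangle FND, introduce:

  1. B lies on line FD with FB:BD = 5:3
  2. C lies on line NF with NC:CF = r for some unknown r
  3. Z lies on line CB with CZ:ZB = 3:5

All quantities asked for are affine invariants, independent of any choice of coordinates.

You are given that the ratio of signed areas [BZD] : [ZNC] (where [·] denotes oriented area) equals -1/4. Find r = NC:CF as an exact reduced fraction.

Choose coordinates F = (0, 0), N = (1, 0), D = (0, 1).
1. B lies on line FD with FB:BD = 5:3 ⇒ B = (0, 5/8)
2. With NC:CF = r, write λ = r/(r+1) so C = N + λ·(F−N); C is affine-linear in λ
3. Z lies on line CB with CZ:ZB = 3:5 ⇒ Z is an affine combination of earlier points and hence also affine-linear in λ
Every point depending on C is an affine combination of C and λ-independent points, so each such coordinate is linear in λ; the λ² term in each signed area is a multiple of (F−N)×(F−N) = 0, so 2·[BZD] and 2·[ZNC] are each linear in λ. Evaluating at λ=0 and λ=1:
  2·[BZD] = -15/64·λ + 15/64,   2·[ZNC] = -15/64·λ
So [BZD]:[ZNC] = (-15/64·λ + 15/64) / (-15/64·λ). Setting this equal to -1/4:
  -15/64·λ + 15/64 = -1/4·(-15/64·λ)  ⇒  λ = 4/5
Then r = λ/(1−λ) = (4/5)/(1/5) = 4. Check: with r = 4, C = (1/5, 0) and [BZD]:[ZNC] = -1/4 as required.

r = 4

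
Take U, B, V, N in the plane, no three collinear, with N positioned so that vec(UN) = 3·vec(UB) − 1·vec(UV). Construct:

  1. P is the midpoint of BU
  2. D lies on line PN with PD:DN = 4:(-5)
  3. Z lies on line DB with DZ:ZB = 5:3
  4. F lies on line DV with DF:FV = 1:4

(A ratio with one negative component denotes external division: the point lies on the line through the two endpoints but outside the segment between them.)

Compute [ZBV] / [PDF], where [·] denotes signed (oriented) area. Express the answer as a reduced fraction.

Choose coordinates U = (0, 0), B = (1, 0), V = (0, 1), N = (3, -1).
1. P is the midpoint of BU ⇒ P = (1/2, 0)
2. D lies on line PN with PD:DN = 4:(-5) ⇒ D = (-19/2, 4)
3. Z lies on line DB with DZ:ZB = 5:3 ⇒ Z = (-47/16, 3/2)
4. F lies on line DV with DF:FV = 1:4 ⇒ F = (-38/5, 17/5)
2·[ZBV] = 39/16, 2·[PDF] = -8/5
[ZBV]:[PDF] = 39/16:-8/5 = -195/128

[ZBV]:[PDF] = -195/128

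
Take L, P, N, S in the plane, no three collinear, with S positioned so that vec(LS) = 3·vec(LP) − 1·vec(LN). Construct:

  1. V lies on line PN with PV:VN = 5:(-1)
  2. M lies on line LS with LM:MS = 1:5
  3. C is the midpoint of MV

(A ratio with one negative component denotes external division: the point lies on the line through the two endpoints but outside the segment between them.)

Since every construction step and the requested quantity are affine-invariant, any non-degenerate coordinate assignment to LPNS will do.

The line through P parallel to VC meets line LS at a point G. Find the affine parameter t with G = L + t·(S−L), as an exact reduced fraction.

t = 17/42

Set L = (0, 0), P = (1, 0), N = (0, 1), S = (3, -1); any affine frame gives the same invariant.
1. V lies on line PN with PV:VN = 5:(-1) ⇒ V = (-1/4, 5/4)
2. M lies on line LS with LM:MS = 1:5 ⇒ M = (1/2, -1/6)
3. C is the midpoint of MV ⇒ C = (1/8, 13/24)
through P parallel to VC: direction (3/8, -17/24); meets LS at G = (17/14, -17/42)
G = L + t·(S−L) with t = 17/42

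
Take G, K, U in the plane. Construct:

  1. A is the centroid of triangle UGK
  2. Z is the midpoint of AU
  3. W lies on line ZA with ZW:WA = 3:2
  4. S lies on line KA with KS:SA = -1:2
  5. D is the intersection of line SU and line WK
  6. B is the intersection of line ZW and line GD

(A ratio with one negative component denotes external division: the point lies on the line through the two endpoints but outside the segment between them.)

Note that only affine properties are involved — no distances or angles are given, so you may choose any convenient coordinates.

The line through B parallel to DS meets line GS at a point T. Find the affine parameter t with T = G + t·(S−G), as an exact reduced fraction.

Choose coordinates G = (0, 0), K = (1, 0), U = (0, 1).
1. A is the centroid of triangle UGK ⇒ A = (1/3, 1/3)
2. Z is the midpoint of AU ⇒ Z = (1/6, 2/3)
3. W lies on line ZA with ZW:WA = 3:2 ⇒ W = (4/15, 7/15)
4. S lies on line KA with KS:SA = -1:2 ⇒ S = (5/3, -1/3)
5. D is the intersection of line SU and line WK ⇒ D = (20/9, -7/9)
6. B is the intersection of line ZW and line GD ⇒ B = (20/33, -7/33)
through B parallel to DS: direction (-5/9, 4/9); meets GS at T = (5/11, -1/11)
T = G + t·(S−G) with t = 3/11

t = 3/11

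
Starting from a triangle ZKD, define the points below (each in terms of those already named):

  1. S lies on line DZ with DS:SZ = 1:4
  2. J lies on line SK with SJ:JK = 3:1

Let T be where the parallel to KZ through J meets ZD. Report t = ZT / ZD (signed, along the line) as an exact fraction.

Choose coordinates Z = (0, 0), K = (1, 0), D = (0, 1).
1. S lies on line DZ with DS:SZ = 1:4 ⇒ S = (0, 4/5)
2. J lies on line SK with SJ:JK = 3:1 ⇒ J = (3/4, 1/5)
through J parallel to KZ: direction (-1, 0); meets ZD at T = (0, 1/5)
T = Z + t·(D−Z) with t = 1/5

t = 1/5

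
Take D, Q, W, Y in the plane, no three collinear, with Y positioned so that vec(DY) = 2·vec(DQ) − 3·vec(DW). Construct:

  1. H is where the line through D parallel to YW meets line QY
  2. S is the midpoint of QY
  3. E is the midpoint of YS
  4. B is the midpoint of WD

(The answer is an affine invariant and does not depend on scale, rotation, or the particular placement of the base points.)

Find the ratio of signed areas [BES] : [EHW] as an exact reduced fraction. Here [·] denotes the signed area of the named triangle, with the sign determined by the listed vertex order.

[BES]:[EHW] = -1/4

Choose coordinates D = (0, 0), Q = (1, 0), W = (0, 1), Y = (2, -3).
1. H is where the line through D parallel to YW meets line QY ⇒ H = (3, -6)
2. S is the midpoint of QY ⇒ S = (3/2, -3/2)
3. E is the midpoint of YS ⇒ E = (7/4, -9/4)
4. B is the midpoint of WD ⇒ B = (0, 1/2)
2·[BES] = 5/8, 2·[EHW] = -5/2
[BES]:[EHW] = 5/8:-5/2 = -1/4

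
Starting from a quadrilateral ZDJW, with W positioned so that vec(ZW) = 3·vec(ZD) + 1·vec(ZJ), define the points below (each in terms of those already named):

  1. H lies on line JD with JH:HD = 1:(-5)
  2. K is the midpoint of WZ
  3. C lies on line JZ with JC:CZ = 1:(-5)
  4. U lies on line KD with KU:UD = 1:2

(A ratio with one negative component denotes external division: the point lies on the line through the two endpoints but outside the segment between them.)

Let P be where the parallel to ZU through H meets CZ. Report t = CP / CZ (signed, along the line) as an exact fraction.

Assign Z = (0, 0), D = (1, 0), J = (0, 1), W = (3, 1) — the answer is frame-independent, so this choice is without loss of generality.
1. H lies on line JD with JH:HD = 1:(-5) ⇒ H = (-1/4, 5/4)
2. K is the midpoint of WZ ⇒ K = (3/2, 1/2)
3. C lies on line JZ with JC:CZ = 1:(-5) ⇒ C = (0, 5/4)
4. U lies on line KD with KU:UD = 1:2 ⇒ U = (4/3, 1/3)
through H parallel to ZU: direction (4/3, 1/3); meets CZ at P = (0, 21/16)
P = C + t·(Z−C) with t = -1/20

t = -1/20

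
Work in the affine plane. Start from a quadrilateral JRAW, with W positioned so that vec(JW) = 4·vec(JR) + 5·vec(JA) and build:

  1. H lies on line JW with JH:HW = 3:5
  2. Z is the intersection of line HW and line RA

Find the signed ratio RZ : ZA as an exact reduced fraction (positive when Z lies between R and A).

Assign J = (0, 0), R = (1, 0), A = (0, 1), W = (4, 5) — the answer is frame-independent, so this choice is without loss of generality.
1. H lies on line JW with JH:HW = 3:5 ⇒ H = (3/2, 15/8)
2. Z is the intersection of line HW and line RA ⇒ Z = (4/9, 5/9)
Z = R + t·(A−R) with t = 5/9, so RZ:ZA = t:(1−t) = 5/9:4/9

RZ:ZA = 5/4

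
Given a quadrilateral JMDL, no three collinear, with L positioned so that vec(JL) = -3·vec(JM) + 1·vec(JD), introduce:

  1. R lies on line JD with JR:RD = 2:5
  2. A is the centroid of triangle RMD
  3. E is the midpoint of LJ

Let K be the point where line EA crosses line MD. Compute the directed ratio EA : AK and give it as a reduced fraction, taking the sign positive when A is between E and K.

EA:AK = 37/5

Choose coordinates J = (0, 0), M = (1, 0), D = (0, 1), L = (-3, 1).
1. R lies on line JD with JR:RD = 2:5 ⇒ R = (0, 2/7)
2. A is the centroid of triangle RMD ⇒ A = (1/3, 3/7)
3. E is the midpoint of LJ ⇒ E = (-3/2, 1/2)
line EA meets MD at K = (43/74, 31/74)
A = E + t·(K−E) with t = 37/42, so EA:AK = 37/42:5/42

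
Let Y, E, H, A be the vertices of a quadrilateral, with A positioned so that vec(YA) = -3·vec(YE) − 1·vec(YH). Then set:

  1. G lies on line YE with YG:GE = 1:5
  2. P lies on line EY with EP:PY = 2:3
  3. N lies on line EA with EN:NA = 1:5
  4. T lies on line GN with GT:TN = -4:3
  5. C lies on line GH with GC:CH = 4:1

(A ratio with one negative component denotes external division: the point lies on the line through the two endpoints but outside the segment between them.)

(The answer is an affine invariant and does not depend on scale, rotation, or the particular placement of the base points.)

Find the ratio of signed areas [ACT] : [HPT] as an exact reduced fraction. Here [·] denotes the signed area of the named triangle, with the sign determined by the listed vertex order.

Work in coordinates with Y = (0, 0), E = (1, 0), H = (0, 1), A = (-3, -1).
1. G lies on line YE with YG:GE = 1:5 ⇒ G = (1/6, 0)
2. P lies on line EY with EP:PY = 2:3 ⇒ P = (3/5, 0)
3. N lies on line EA with EN:NA = 1:5 ⇒ N = (1/3, -1/6)
4. T lies on line GN with GT:TN = -4:3 ⇒ T = (5/6, -2/3)
5. C lies on line GH with GC:CH = 4:1 ⇒ C = (1/30, 4/5)
2·[ACT] = -53/9, 2·[HPT] = -1/6
[ACT]:[HPT] = -53/9:-1/6 = 106/3

[ACT]:[HPT] = 106/3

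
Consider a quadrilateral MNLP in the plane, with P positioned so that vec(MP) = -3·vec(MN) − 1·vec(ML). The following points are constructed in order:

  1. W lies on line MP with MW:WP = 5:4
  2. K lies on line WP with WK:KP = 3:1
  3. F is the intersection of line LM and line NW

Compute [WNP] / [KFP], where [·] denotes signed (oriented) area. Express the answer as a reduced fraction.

Work in coordinates with M = (0, 0), N = (1, 0), L = (0, 1), P = (-3, -1).
1. W lies on line MP with MW:WP = 5:4 ⇒ W = (-5/3, -5/9)
2. K lies on line WP with WK:KP = 3:1 ⇒ K = (-8/3, -8/9)
3. F is the intersection of line LM and line NW ⇒ F = (0, -5/24)
2·[WNP] = -4/9, 2·[KFP] = -5/72
[WNP]:[KFP] = -4/9:-5/72 = 32/5

[WNP]:[KFP] = 32/5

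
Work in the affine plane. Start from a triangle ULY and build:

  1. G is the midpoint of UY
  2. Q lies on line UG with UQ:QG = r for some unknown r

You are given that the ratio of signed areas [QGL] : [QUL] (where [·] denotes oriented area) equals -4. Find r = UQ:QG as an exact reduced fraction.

r = 1/4

Choose coordinates U = (0, 0), L = (1, 0), Y = (0, 1).
1. G is the midpoint of UY ⇒ G = (0, 1/2)
2. With UQ:QG = r, write λ = r/(r+1) so Q = U + λ·(G−U); Q is affine-linear in λ
Every point depending on Q is an affine combination of Q and λ-independent points, so each such coordinate is linear in λ; the λ² term in each signed area is a multiple of (G−U)×(G−U) = 0, so 2·[QGL] and 2·[QUL] are each linear in λ. Evaluating at λ=0 and λ=1:
  2·[QGL] = 1/2·λ − 1/2,   2·[QUL] = 1/2·λ
So [QGL]:[QUL] = (1/2·λ − 1/2) / (1/2·λ). Setting this equal to -4:
  1/2·λ − 1/2 = -4·(1/2·λ)  ⇒  λ = 1/5
Then r = λ/(1−λ) = (1/5)/(4/5) = 1/4. Check: with r = 1/4, Q = (0, 1/10) and [QGL]:[QUL] = -4 as required.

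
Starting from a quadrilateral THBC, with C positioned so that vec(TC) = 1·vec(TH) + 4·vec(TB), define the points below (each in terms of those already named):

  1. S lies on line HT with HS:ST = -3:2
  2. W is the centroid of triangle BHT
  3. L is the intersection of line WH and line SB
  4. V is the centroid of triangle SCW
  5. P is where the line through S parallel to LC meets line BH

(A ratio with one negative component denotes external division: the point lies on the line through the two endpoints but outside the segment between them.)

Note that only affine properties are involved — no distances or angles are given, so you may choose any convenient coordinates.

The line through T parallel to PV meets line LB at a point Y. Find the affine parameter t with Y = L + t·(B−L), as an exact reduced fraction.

t = -109/175

Choose coordinates T = (0, 0), H = (1, 0), B = (0, 1), C = (1, 4).
1. S lies on line HT with HS:ST = -3:2 ⇒ S = (-2, 0)
2. W is the centroid of triangle BHT ⇒ W = (1/3, 1/3)
3. L is the intersection of line WH and line SB ⇒ L = (-1/2, 3/4)
4. V is the centroid of triangle SCW ⇒ V = (-2/9, 13/9)
5. P is where the line through S parallel to LC meets line BH ⇒ P = (-20/19, 39/19)
through T parallel to PV: direction (142/171, -104/171); meets LB at Y = (-142/175, 104/175)
Y = L + t·(B−L) with t = -109/175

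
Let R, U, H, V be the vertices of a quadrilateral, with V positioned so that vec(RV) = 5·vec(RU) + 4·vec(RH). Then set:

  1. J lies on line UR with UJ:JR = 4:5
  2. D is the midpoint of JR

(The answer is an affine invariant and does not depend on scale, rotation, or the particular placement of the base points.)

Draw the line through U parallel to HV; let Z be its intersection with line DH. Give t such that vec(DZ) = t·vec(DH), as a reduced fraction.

Set R = (0, 0), U = (1, 0), H = (0, 1), V = (5, 4); any affine frame gives the same invariant.
1. J lies on line UR with UJ:JR = 4:5 ⇒ J = (5/9, 0)
2. D is the midpoint of JR ⇒ D = (5/18, 0)
through U parallel to HV: direction (5, 3); meets DH at Z = (8/21, -13/35)
Z = D + t·(H−D) with t = -13/35

t = -13/35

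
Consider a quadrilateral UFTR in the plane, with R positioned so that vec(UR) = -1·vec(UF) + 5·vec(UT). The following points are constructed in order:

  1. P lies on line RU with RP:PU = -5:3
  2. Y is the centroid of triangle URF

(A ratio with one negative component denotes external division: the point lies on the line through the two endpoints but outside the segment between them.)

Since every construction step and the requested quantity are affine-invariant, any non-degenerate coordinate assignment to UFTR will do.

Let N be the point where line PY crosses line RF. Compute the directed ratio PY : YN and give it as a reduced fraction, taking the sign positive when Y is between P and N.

Choose coordinates U = (0, 0), F = (1, 0), T = (0, 1), R = (-1, 5).
1. P lies on line RU with RP:PU = -5:3 ⇒ P = (3/2, -15/2)
2. Y is the centroid of triangle URF ⇒ Y = (0, 5/3)
line PY meets RF at N = (-3/13, 40/13)
Y = P + t·(N−P) with t = 13/15, so PY:YN = 13/15:2/15

PY:YN = 13/2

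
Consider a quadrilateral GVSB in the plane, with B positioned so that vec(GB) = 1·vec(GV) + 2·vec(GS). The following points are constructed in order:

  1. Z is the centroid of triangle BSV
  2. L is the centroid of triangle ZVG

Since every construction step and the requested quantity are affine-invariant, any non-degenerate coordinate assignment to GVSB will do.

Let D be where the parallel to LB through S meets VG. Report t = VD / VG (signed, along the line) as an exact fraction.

t = 19/15

Choose coordinates G = (0, 0), V = (1, 0), S = (0, 1), B = (1, 2).
1. Z is the centroid of triangle BSV ⇒ Z = (2/3, 1)
2. L is the centroid of triangle ZVG ⇒ L = (5/9, 1/3)
through S parallel to LB: direction (4/9, 5/3); meets VG at D = (-4/15, 0)
D = V + t·(G−V) with t = 19/15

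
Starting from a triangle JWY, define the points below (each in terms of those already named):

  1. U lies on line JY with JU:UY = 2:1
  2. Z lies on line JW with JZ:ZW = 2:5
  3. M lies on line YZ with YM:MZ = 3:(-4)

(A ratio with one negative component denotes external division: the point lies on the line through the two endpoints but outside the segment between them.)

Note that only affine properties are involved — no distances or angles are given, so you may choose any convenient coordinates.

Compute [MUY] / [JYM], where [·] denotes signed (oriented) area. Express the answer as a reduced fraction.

[MUY]:[JYM] = 1/3

Choose coordinates J = (0, 0), W = (1, 0), Y = (0, 1).
1. U lies on line JY with JU:UY = 2:1 ⇒ U = (0, 2/3)
2. Z lies on line JW with JZ:ZW = 2:5 ⇒ Z = (2/7, 0)
3. M lies on line YZ with YM:MZ = 3:(-4) ⇒ M = (-6/7, 4)
2·[MUY] = 2/7, 2·[JYM] = 6/7
[MUY]:[JYM] = 2/7:6/7 = 1/3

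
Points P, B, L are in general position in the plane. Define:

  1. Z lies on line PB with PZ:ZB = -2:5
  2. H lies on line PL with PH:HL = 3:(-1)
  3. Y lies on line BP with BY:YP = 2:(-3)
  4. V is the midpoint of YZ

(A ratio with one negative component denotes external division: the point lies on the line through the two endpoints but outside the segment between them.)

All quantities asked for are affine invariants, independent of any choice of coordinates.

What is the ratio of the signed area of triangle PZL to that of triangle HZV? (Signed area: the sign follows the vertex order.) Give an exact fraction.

[PZL]:[HZV] = -8/33

Choose coordinates P = (0, 0), B = (1, 0), L = (0, 1).
1. Z lies on line PB with PZ:ZB = -2:5 ⇒ Z = (-2/3, 0)
2. H lies on line PL with PH:HL = 3:(-1) ⇒ H = (0, 3/2)
3. Y lies on line BP with BY:YP = 2:(-3) ⇒ Y = (3, 0)
4. V is the midpoint of YZ ⇒ V = (7/6, 0)
2·[PZL] = -2/3, 2·[HZV] = 11/4
[PZL]:[HZV] = -2/3:11/4 = -8/33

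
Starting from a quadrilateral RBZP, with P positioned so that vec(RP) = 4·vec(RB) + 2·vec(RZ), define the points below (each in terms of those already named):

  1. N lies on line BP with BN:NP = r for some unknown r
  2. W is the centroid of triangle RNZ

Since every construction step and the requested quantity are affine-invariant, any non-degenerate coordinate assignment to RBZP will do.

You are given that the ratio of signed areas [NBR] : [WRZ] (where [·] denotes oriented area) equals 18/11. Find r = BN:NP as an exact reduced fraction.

Set R = (0, 0), B = (1, 0), Z = (0, 1), P = (4, 2); any affine frame gives the same invariant.
1. With BN:NP = r, write λ = r/(r+1) so N = B + λ·(P−B); N is affine-linear in λ
2. W is the centroid of triangle RNZ ⇒ W is an affine combination of earlier points and hence also affine-linear in λ
Every point depending on N is an affine combination of N and λ-independent points, so each such coordinate is linear in λ; the λ² term in each signed area is a multiple of (P−B)×(P−B) = 0, so 2·[NBR] and 2·[WRZ] are each linear in λ. Evaluating at λ=0 and λ=1:
  2·[NBR] = -2·λ,   2·[WRZ] = −λ − 1/3
So [NBR]:[WRZ] = (-2·λ) / (−λ − 1/3). Setting this equal to 18/11:
  -2·λ = 18/11·(−λ − 1/3)  ⇒  λ = 3/2
Then r = λ/(1−λ) = (3/2)/(-1/2) = -3. Check: with r = -3, N = (11/2, 3) and [NBR]:[WRZ] = 18/11 as required.

r = -3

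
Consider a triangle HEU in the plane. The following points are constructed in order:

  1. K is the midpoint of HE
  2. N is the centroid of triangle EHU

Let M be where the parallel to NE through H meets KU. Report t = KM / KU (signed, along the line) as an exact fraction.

Assign H = (0, 0), E = (1, 0), U = (0, 1) — the answer is frame-independent, so this choice is without loss of generality.
1. K is the midpoint of HE ⇒ K = (1/2, 0)
2. N is the centroid of triangle EHU ⇒ N = (1/3, 1/3)
through H parallel to NE: direction (2/3, -1/3); meets KU at M = (2/3, -1/3)
M = K + t·(U−K) with t = -1/3

t = -1/3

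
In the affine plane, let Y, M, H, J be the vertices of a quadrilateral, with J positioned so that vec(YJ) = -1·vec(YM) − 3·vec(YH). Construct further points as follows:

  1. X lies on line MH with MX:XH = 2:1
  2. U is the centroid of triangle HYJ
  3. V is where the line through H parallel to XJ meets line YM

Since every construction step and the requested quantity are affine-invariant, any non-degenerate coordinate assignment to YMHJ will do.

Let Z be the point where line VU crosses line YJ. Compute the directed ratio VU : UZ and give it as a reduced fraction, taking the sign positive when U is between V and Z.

Set Y = (0, 0), M = (1, 0), H = (0, 1), J = (-1, -3); any affine frame gives the same invariant.
1. X lies on line MH with MX:XH = 2:1 ⇒ X = (1/3, 2/3)
2. U is the centroid of triangle HYJ ⇒ U = (-1/3, -2/3)
3. V is where the line through H parallel to XJ meets line YM ⇒ V = (-4/11, 0)
line VU meets YJ at Z = (-8/25, -24/25)
U = V + t·(Z−V) with t = 25/36, so VU:UZ = 25/36:11/36

VU:UZ = 25/11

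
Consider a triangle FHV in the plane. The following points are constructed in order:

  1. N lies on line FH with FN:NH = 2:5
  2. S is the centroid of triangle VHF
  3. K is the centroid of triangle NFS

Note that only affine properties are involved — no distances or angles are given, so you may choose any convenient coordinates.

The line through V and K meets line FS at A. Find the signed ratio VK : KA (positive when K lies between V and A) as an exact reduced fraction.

VK:KA = -23/2

Set F = (0, 0), H = (1, 0), V = (0, 1); any affine frame gives the same invariant.
1. N lies on line FH with FN:NH = 2:5 ⇒ N = (2/7, 0)
2. S is the centroid of triangle VHF ⇒ S = (1/3, 1/3)
3. K is the centroid of triangle NFS ⇒ K = (13/63, 1/9)
line VK meets FS at A = (13/69, 13/69)
K = V + t·(A−V) with t = 23/21, so VK:KA = 23/21:-2/21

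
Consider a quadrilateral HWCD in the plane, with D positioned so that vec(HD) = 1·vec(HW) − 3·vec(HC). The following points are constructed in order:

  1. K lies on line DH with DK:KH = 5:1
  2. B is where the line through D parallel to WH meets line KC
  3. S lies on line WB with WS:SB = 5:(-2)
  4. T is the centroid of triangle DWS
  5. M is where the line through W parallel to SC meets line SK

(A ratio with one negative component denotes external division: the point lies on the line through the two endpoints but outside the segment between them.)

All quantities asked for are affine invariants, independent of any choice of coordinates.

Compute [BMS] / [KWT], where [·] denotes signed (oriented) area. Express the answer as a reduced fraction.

[BMS]:[KWT] = -320/67

Choose coordinates H = (0, 0), W = (1, 0), C = (0, 1), D = (1, -3).
1. K lies on line DH with DK:KH = 5:1 ⇒ K = (1/6, -1/2)
2. B is where the line through D parallel to WH meets line KC ⇒ B = (4/9, -3)
3. S lies on line WB with WS:SB = 5:(-2) ⇒ S = (2/27, -5)
4. T is the centroid of triangle DWS ⇒ T = (56/81, -8/3)
5. M is where the line through W parallel to SC meets line SK ⇒ M = (56/81, 25)
2·[BMS] = 800/81, 2·[KWT] = -335/162
[BMS]:[KWT] = 800/81:-335/162 = -320/67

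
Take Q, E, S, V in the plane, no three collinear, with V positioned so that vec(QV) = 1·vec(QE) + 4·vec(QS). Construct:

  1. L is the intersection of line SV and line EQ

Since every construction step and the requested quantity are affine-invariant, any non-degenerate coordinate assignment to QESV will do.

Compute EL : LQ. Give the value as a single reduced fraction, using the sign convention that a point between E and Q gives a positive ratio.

EL:LQ = -4

Set Q = (0, 0), E = (1, 0), S = (0, 1), V = (1, 4); any affine frame gives the same invariant.
1. L is the intersection of line SV and line EQ ⇒ L = (-1/3, 0)
L = E + t·(Q−E) with t = 4/3, so EL:LQ = t:(1−t) = 4/3:-1/3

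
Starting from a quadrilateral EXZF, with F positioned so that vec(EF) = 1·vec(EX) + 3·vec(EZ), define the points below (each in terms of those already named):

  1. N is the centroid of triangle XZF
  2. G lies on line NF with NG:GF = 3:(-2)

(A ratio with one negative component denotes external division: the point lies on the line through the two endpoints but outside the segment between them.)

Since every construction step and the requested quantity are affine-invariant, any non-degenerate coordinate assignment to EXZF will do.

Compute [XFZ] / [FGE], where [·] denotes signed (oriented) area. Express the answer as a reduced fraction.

Set E = (0, 0), X = (1, 0), Z = (0, 1), F = (1, 3); any affine frame gives the same invariant.
1. N is the centroid of triangle XZF ⇒ N = (2/3, 4/3)
2. G lies on line NF with NG:GF = 3:(-2) ⇒ G = (5/3, 19/3)
2·[XFZ] = 3, 2·[FGE] = 4/3
[XFZ]:[FGE] = 3:4/3 = 9/4

[XFZ]:[FGE] = 9/4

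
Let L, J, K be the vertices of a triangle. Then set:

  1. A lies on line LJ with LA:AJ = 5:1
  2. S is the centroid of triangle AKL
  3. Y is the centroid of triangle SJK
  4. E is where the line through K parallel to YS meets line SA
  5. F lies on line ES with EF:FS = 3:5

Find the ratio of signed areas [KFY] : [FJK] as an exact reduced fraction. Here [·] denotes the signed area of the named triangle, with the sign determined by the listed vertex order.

Work in coordinates with L = (0, 0), J = (1, 0), K = (0, 1).
1. A lies on line LJ with LA:AJ = 5:1 ⇒ A = (5/6, 0)
2. S is the centroid of triangle AKL ⇒ S = (5/18, 1/3)
3. Y is the centroid of triangle SJK ⇒ Y = (23/54, 4/9)
4. E is where the line through K parallel to YS meets line SA ⇒ E = (-10/27, 13/18)
5. F lies on line ES with EF:FS = 3:5 ⇒ F = (-55/432, 83/144)
2·[KFY] = 217/864, 2·[FJK] = 119/216
[KFY]:[FJK] = 217/864:119/216 = 31/68

[KFY]:[FJK] = 31/68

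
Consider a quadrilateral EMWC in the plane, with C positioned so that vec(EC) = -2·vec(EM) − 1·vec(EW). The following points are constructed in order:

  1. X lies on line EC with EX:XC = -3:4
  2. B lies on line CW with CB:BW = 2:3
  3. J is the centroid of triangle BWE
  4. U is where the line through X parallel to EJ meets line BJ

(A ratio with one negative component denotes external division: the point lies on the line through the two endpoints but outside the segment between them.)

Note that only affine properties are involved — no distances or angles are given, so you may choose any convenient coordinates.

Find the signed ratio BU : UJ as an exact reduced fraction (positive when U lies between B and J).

Work in coordinates with E = (0, 0), M = (1, 0), W = (0, 1), C = (-2, -1).
1. X lies on line EC with EX:XC = -3:4 ⇒ X = (6, 3)
2. B lies on line CW with CB:BW = 2:3 ⇒ B = (-6/5, -1/5)
3. J is the centroid of triangle BWE ⇒ J = (-2/5, 4/15)
4. U is where the line through X parallel to EJ meets line BJ ⇒ U = (26/5, 53/15)
U = B + t·(J−B) with t = 8, so BU:UJ = t:(1−t) = 8:-7

BU:UJ = -8/7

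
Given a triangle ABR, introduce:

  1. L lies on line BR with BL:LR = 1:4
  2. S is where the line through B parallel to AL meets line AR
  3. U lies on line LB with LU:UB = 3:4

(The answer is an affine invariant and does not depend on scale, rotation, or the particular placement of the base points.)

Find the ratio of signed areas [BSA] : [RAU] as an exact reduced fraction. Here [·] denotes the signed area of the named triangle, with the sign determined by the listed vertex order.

Assign A = (0, 0), B = (1, 0), R = (0, 1) — the answer is frame-independent, so this choice is without loss of generality.
1. L lies on line BR with BL:LR = 1:4 ⇒ L = (4/5, 1/5)
2. S is where the line through B parallel to AL meets line AR ⇒ S = (0, -1/4)
3. U lies on line LB with LU:UB = 3:4 ⇒ U = (31/35, 4/35)
2·[BSA] = -1/4, 2·[RAU] = 31/35
[BSA]:[RAU] = -1/4:31/35 = -35/124

[BSA]:[RAU] = -35/124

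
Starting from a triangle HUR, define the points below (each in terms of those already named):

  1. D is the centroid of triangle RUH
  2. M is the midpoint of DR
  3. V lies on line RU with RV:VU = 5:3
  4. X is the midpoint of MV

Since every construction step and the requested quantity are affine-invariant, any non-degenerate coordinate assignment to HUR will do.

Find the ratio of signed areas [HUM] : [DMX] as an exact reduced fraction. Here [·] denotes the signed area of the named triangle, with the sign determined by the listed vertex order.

[HUM]:[DMX] = -64/5

Assign H = (0, 0), U = (1, 0), R = (0, 1) — the answer is frame-independent, so this choice is without loss of generality.
1. D is the centroid of triangle RUH ⇒ D = (1/3, 1/3)
2. M is the midpoint of DR ⇒ M = (1/6, 2/3)
3. V lies on line RU with RV:VU = 5:3 ⇒ V = (5/8, 3/8)
4. X is the midpoint of MV ⇒ X = (19/48, 25/48)
2·[HUM] = 2/3, 2·[DMX] = -5/96
[HUM]:[DMX] = 2/3:-5/96 = -64/5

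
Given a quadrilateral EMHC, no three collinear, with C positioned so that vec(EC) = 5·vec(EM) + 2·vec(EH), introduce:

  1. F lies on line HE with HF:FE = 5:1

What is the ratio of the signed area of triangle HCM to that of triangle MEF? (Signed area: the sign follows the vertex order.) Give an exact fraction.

Work in coordinates with E = (0, 0), M = (1, 0), H = (0, 1), C = (5, 2).
1. F lies on line HE with HF:FE = 5:1 ⇒ F = (0, 1/6)
2·[HCM] = -6, 2·[MEF] = -1/6
[HCM]:[MEF] = -6:-1/6 = 36

[HCM]:[MEF] = 36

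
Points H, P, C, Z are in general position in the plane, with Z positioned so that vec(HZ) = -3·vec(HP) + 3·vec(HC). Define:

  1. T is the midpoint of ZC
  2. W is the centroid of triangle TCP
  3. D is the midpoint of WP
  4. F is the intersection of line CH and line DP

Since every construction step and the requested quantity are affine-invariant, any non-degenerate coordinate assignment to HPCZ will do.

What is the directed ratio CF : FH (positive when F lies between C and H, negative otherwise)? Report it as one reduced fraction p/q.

Assign H = (0, 0), P = (1, 0), C = (0, 1), Z = (-3, 3) — the answer is frame-independent, so this choice is without loss of generality.
1. T is the midpoint of ZC ⇒ T = (-3/2, 2)
2. W is the centroid of triangle TCP ⇒ W = (-1/6, 1)
3. D is the midpoint of WP ⇒ D = (5/12, 1/2)
4. F is the intersection of line CH and line DP ⇒ F = (0, 6/7)
F = C + t·(H−C) with t = 1/7, so CF:FH = t:(1−t) = 1/7:6/7

CF:FH = 1/6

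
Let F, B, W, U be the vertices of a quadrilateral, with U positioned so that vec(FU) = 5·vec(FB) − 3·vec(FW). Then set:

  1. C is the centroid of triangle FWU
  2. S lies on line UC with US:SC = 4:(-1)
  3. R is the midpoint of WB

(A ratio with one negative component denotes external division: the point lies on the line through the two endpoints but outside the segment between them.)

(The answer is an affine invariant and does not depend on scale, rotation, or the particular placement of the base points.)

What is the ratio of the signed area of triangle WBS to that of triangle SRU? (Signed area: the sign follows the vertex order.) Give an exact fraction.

[WBS]:[SRU] = 3/14

Assign F = (0, 0), B = (1, 0), W = (0, 1), U = (5, -3) — the answer is frame-independent, so this choice is without loss of generality.
1. C is the centroid of triangle FWU ⇒ C = (5/3, -2/3)
2. S lies on line UC with US:SC = 4:(-1) ⇒ S = (5/9, 1/9)
3. R is the midpoint of WB ⇒ R = (1/2, 1/2)
2·[WBS] = -1/3, 2·[SRU] = -14/9
[WBS]:[SRU] = -1/3:-14/9 = 3/14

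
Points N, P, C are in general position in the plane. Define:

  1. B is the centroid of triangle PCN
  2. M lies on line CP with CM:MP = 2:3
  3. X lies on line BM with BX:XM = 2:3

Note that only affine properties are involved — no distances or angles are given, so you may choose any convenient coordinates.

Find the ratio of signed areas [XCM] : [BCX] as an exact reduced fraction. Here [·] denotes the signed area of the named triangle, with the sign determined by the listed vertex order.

[XCM]:[BCX] = 3/2

Assign N = (0, 0), P = (1, 0), C = (0, 1) — the answer is frame-independent, so this choice is without loss of generality.
1. B is the centroid of triangle PCN ⇒ B = (1/3, 1/3)
2. M lies on line CP with CM:MP = 2:3 ⇒ M = (2/5, 3/5)
3. X lies on line BM with BX:XM = 2:3 ⇒ X = (9/25, 11/25)
2·[XCM] = -2/25, 2·[BCX] = -4/75
[XCM]:[BCX] = -2/25:-4/75 = 3/2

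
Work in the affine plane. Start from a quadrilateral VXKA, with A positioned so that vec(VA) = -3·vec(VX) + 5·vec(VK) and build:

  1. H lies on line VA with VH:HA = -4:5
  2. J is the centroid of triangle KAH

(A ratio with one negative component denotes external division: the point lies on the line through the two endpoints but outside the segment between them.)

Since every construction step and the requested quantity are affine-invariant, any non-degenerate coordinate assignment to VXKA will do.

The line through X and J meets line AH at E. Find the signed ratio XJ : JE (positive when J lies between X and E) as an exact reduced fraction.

XJ:JE = 4

Work in coordinates with V = (0, 0), X = (1, 0), K = (0, 1), A = (-3, 5).
1. H lies on line VA with VH:HA = -4:5 ⇒ H = (12, -20)
2. J is the centroid of triangle KAH ⇒ J = (3, -14/3)
line XJ meets AH at E = (7/2, -35/6)
J = X + t·(E−X) with t = 4/5, so XJ:JE = 4/5:1/5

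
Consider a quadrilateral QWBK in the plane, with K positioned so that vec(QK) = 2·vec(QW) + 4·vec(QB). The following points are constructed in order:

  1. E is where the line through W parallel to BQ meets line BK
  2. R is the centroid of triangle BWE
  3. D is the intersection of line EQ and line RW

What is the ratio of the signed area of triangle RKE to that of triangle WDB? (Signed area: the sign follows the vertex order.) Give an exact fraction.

[RKE]:[WDB] = 4/5

Work in coordinates with Q = (0, 0), W = (1, 0), B = (0, 1), K = (2, 4).
1. E is where the line through W parallel to BQ meets line BK ⇒ E = (1, 5/2)
2. R is the centroid of triangle BWE ⇒ R = (2/3, 7/6)
3. D is the intersection of line EQ and line RW ⇒ D = (7/12, 35/24)
2·[RKE] = 5/6, 2·[WDB] = 25/24
[RKE]:[WDB] = 5/6:25/24 = 4/5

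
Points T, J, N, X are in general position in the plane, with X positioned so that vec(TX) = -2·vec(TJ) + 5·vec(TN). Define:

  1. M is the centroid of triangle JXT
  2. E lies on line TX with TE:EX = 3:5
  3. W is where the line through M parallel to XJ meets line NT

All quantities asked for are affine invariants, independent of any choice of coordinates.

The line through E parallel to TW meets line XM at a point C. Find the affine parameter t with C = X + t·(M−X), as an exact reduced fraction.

Choose coordinates T = (0, 0), J = (1, 0), N = (0, 1), X = (-2, 5).
1. M is the centroid of triangle JXT ⇒ M = (-1/3, 5/3)
2. E lies on line TX with TE:EX = 3:5 ⇒ E = (-3/4, 15/8)
3. W is where the line through M parallel to XJ meets line NT ⇒ W = (0, 10/9)
through E parallel to TW: direction (0, 10/9); meets XM at C = (-3/4, 5/2)
C = X + t·(M−X) with t = 3/4

t = 3/4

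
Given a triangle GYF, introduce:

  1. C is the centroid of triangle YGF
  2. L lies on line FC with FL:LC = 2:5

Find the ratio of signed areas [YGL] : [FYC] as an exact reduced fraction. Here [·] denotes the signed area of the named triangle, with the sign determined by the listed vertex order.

Set G = (0, 0), Y = (1, 0), F = (0, 1); any affine frame gives the same invariant.
1. C is the centroid of triangle YGF ⇒ C = (1/3, 1/3)
2. L lies on line FC with FL:LC = 2:5 ⇒ L = (2/21, 17/21)
2·[YGL] = -17/21, 2·[FYC] = -1/3
[YGL]:[FYC] = -17/21:-1/3 = 17/7

[YGL]:[FYC] = 17/7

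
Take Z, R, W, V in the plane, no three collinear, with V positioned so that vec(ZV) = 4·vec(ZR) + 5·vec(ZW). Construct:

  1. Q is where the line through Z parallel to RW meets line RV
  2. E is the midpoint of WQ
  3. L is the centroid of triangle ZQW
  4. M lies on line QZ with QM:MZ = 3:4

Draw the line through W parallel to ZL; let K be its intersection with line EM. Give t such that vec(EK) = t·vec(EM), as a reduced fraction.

t = -7/4

Assign Z = (0, 0), R = (1, 0), W = (0, 1), V = (4, 5) — the answer is frame-independent, so this choice is without loss of generality.
1. Q is where the line through Z parallel to RW meets line RV ⇒ Q = (5/8, -5/8)
2. E is the midpoint of WQ ⇒ E = (5/16, 3/16)
3. L is the centroid of triangle ZQW ⇒ L = (5/24, 1/8)
4. M lies on line QZ with QM:MZ = 3:4 ⇒ M = (5/14, -5/14)
through W parallel to ZL: direction (5/24, 1/8); meets EM at K = (15/64, 73/64)
K = E + t·(M−E) with t = -7/4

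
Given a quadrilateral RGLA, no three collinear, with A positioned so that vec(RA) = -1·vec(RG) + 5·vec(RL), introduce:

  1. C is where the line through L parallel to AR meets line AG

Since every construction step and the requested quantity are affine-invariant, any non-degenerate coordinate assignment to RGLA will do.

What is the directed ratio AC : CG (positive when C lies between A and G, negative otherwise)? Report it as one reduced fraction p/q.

Assign R = (0, 0), G = (1, 0), L = (0, 1), A = (-1, 5) — the answer is frame-independent, so this choice is without loss of generality.
1. C is where the line through L parallel to AR meets line AG ⇒ C = (-3/5, 4)
C = A + t·(G−A) with t = 1/5, so AC:CG = t:(1−t) = 1/5:4/5

AC:CG = 1/4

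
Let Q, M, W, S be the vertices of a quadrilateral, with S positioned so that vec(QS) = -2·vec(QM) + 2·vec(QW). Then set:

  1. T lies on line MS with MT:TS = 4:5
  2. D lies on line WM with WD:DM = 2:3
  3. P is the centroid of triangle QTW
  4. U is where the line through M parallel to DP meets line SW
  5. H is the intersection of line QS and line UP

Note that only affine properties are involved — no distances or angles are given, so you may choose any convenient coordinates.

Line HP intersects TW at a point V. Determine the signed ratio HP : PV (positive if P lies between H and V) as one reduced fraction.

HP:PV = -132/91

Set Q = (0, 0), M = (1, 0), W = (0, 1), S = (-2, 2); any affine frame gives the same invariant.
1. T lies on line MS with MT:TS = 4:5 ⇒ T = (-1/3, 8/9)
2. D lies on line WM with WD:DM = 2:3 ⇒ D = (2/5, 3/5)
3. P is the centroid of triangle QTW ⇒ P = (-1/9, 17/27)
4. U is where the line through M parallel to DP meets line SW ⇒ U = (130/61, -4/61)
5. H is the intersection of line QS and line UP ⇒ H = (-157/182, 157/182)
line HP meets TW at V = (-1495/2376, 5633/7128)
P = H + t·(V−H) with t = 132/41, so HP:PV = 132/41:-91/41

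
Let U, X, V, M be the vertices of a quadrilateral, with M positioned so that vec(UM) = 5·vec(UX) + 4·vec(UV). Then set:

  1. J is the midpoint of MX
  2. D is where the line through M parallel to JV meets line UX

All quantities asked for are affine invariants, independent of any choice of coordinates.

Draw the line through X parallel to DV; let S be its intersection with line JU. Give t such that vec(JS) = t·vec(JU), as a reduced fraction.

Set U = (0, 0), X = (1, 0), V = (0, 1), M = (5, 4); any affine frame gives the same invariant.
1. J is the midpoint of MX ⇒ J = (3, 2)
2. D is where the line through M parallel to JV meets line UX ⇒ D = (-7, 0)
through X parallel to DV: direction (7, 1); meets JU at S = (-3/11, -2/11)
S = J + t·(U−J) with t = 12/11

t = 12/11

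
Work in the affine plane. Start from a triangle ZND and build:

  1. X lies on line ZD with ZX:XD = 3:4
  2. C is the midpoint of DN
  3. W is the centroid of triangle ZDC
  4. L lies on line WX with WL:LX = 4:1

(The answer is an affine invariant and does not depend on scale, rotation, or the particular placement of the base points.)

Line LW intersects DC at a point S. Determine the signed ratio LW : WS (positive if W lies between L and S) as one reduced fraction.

LW:WS = 4/7

Choose coordinates Z = (0, 0), N = (1, 0), D = (0, 1).
1. X lies on line ZD with ZX:XD = 3:4 ⇒ X = (0, 3/7)
2. C is the midpoint of DN ⇒ C = (1/2, 1/2)
3. W is the centroid of triangle ZDC ⇒ W = (1/6, 1/2)
4. L lies on line WX with WL:LX = 4:1 ⇒ L = (1/30, 31/70)
line LW meets DC at S = (2/5, 3/5)
W = L + t·(S−L) with t = 4/11, so LW:WS = 4/11:7/11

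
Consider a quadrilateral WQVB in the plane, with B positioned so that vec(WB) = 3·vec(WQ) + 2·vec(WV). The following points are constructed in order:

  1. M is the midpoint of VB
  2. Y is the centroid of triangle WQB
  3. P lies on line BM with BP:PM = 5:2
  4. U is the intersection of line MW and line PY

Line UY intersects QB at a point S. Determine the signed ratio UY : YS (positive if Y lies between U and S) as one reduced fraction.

Set W = (0, 0), Q = (1, 0), V = (0, 1), B = (3, 2); any affine frame gives the same invariant.
1. M is the midpoint of VB ⇒ M = (3/2, 3/2)
2. Y is the centroid of triangle WQB ⇒ Y = (4/3, 2/3)
3. P lies on line BM with BP:PM = 5:2 ⇒ P = (27/14, 23/14)
4. U is the intersection of line MW and line PY ⇒ U = (19/8, 19/8)
line UY meets QB at S = (13/16, -3/16)
Y = U + t·(S−U) with t = 2/3, so UY:YS = 2/3:1/3

UY:YS = 2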